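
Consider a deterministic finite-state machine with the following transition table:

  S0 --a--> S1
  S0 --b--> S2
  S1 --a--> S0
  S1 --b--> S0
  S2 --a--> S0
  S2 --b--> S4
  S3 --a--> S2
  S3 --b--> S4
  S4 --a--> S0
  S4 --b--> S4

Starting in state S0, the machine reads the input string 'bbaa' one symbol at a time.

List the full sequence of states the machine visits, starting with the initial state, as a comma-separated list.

Answer: S0, S2, S4, S0, S1

Derivation:
Start: S0
  read 'b': S0 --b--> S2
  read 'b': S2 --b--> S4
  read 'a': S4 --a--> S0
  read 'a': S0 --a--> S1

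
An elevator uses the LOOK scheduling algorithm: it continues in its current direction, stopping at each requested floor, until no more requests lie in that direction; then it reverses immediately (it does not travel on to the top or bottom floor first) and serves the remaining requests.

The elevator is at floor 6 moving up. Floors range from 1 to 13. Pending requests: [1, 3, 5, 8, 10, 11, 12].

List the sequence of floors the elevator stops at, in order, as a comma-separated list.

Answer: 8, 10, 11, 12, 5, 3, 1

Derivation:
Current: 6, moving UP
Serve above first (ascending): [8, 10, 11, 12]
Then reverse, serve below (descending): [5, 3, 1]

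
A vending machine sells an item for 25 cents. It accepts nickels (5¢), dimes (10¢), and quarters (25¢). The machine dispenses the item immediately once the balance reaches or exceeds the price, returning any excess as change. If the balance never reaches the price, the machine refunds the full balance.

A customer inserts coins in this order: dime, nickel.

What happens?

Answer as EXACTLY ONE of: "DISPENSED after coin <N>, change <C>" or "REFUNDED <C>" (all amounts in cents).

Answer: REFUNDED 15

Derivation:
Price: 25¢
Coin 1 (dime, 10¢): balance = 10¢
Coin 2 (nickel, 5¢): balance = 15¢
All coins inserted, balance 15¢ < price 25¢ → REFUND 15¢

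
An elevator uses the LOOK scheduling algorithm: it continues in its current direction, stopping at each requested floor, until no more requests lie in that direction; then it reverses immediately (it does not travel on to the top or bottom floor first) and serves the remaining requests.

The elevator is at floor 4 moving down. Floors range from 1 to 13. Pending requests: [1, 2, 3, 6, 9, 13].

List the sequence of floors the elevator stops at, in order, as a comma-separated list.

Current: 4, moving DOWN
Serve below first (descending): [3, 2, 1]
Then reverse, serve above (ascending): [6, 9, 13]

Answer: 3, 2, 1, 6, 9, 13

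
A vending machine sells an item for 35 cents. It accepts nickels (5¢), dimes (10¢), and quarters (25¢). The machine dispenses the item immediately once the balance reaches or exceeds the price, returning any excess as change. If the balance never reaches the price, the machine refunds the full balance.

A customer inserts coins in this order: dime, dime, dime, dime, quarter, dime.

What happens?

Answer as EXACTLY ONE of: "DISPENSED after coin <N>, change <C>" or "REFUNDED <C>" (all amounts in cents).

Answer: DISPENSED after coin 4, change 5

Derivation:
Price: 35¢
Coin 1 (dime, 10¢): balance = 10¢
Coin 2 (dime, 10¢): balance = 20¢
Coin 3 (dime, 10¢): balance = 30¢
Coin 4 (dime, 10¢): balance = 40¢
  → balance >= price → DISPENSE, change = 40 - 35 = 5¢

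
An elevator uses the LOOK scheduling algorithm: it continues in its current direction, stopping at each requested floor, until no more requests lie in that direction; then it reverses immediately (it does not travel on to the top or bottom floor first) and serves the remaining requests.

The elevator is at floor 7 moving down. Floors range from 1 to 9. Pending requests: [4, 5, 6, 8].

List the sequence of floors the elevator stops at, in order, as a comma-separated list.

Current: 7, moving DOWN
Serve below first (descending): [6, 5, 4]
Then reverse, serve above (ascending): [8]

Answer: 6, 5, 4, 8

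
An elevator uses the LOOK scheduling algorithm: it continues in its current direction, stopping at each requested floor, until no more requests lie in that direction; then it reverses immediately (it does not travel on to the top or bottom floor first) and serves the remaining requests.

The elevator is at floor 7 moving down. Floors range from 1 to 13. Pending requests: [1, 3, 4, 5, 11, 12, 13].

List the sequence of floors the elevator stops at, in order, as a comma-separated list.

Answer: 5, 4, 3, 1, 11, 12, 13

Derivation:
Current: 7, moving DOWN
Serve below first (descending): [5, 4, 3, 1]
Then reverse, serve above (ascending): [11, 12, 13]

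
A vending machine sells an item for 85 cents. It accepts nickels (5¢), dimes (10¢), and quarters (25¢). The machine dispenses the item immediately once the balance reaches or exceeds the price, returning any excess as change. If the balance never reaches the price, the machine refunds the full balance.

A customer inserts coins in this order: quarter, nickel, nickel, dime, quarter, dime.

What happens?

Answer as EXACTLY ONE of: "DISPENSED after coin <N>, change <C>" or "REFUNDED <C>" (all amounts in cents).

Answer: REFUNDED 80

Derivation:
Price: 85¢
Coin 1 (quarter, 25¢): balance = 25¢
Coin 2 (nickel, 5¢): balance = 30¢
Coin 3 (nickel, 5¢): balance = 35¢
Coin 4 (dime, 10¢): balance = 45¢
Coin 5 (quarter, 25¢): balance = 70¢
Coin 6 (dime, 10¢): balance = 80¢
All coins inserted, balance 80¢ < price 85¢ → REFUND 80¢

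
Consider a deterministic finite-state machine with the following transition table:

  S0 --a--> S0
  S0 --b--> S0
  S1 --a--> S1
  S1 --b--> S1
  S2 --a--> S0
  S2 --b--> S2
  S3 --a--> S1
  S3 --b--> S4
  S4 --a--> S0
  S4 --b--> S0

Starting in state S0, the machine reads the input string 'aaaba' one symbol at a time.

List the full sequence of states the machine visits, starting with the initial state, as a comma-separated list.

Start: S0
  read 'a': S0 --a--> S0
  read 'a': S0 --a--> S0
  read 'a': S0 --a--> S0
  read 'b': S0 --b--> S0
  read 'a': S0 --a--> S0

Answer: S0, S0, S0, S0, S0, S0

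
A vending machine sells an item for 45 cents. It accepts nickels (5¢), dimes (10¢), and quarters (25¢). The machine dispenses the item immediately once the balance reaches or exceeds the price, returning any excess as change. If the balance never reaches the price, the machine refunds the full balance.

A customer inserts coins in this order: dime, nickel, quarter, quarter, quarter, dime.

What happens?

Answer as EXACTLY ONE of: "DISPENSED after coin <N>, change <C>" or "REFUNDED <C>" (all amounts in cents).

Answer: DISPENSED after coin 4, change 20

Derivation:
Price: 45¢
Coin 1 (dime, 10¢): balance = 10¢
Coin 2 (nickel, 5¢): balance = 15¢
Coin 3 (quarter, 25¢): balance = 40¢
Coin 4 (quarter, 25¢): balance = 65¢
  → balance >= price → DISPENSE, change = 65 - 45 = 20¢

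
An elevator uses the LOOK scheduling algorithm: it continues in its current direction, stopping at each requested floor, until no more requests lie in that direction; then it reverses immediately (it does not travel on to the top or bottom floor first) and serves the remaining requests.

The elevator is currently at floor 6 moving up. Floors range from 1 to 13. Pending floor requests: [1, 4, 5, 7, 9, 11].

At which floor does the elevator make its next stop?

Answer: 7

Derivation:
Current floor: 6, direction: up
Requests above: [7, 9, 11]
Requests below: [1, 4, 5]
Moving up and requests lie above → nearest above is min([7, 9, 11]) = 7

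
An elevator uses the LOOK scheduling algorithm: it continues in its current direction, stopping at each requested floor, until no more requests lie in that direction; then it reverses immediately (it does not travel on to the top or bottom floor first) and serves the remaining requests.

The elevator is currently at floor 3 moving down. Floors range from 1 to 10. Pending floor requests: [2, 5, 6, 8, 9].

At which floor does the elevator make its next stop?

Answer: 2

Derivation:
Current floor: 3, direction: down
Requests above: [5, 6, 8, 9]
Requests below: [2]
Moving down and requests lie below → nearest below is max([2]) = 2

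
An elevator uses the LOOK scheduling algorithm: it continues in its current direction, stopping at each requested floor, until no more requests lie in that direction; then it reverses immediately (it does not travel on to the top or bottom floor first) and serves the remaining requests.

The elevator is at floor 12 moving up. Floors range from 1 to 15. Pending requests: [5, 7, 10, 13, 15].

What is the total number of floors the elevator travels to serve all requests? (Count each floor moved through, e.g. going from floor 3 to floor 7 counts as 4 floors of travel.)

Answer: 13

Derivation:
Start at floor 12 moving up, LOOK stop order: [13, 15, 10, 7, 5]
  12 → 13: |13-12| = 1, total = 1
  13 → 15: |15-13| = 2, total = 3
  15 → 10: |10-15| = 5, total = 8
  10 → 7: |7-10| = 3, total = 11
  7 → 5: |5-7| = 2, total = 13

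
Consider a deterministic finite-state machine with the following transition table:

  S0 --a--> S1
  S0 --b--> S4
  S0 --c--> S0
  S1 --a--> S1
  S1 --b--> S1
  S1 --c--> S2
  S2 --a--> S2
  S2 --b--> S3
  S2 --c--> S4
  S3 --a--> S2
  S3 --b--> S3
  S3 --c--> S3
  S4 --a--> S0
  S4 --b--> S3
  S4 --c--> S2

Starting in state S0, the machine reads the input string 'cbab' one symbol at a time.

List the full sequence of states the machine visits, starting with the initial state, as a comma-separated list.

Start: S0
  read 'c': S0 --c--> S0
  read 'b': S0 --b--> S4
  read 'a': S4 --a--> S0
  read 'b': S0 --b--> S4

Answer: S0, S0, S4, S0, S4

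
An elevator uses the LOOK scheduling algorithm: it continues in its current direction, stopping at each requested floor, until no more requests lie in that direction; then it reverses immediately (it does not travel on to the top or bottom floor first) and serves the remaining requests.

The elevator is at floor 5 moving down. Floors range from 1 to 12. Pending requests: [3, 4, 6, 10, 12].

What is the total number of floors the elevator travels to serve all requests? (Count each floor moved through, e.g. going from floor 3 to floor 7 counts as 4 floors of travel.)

Start at floor 5 moving down, LOOK stop order: [4, 3, 6, 10, 12]
  5 → 4: |4-5| = 1, total = 1
  4 → 3: |3-4| = 1, total = 2
  3 → 6: |6-3| = 3, total = 5
  6 → 10: |10-6| = 4, total = 9
  10 → 12: |12-10| = 2, total = 11

Answer: 11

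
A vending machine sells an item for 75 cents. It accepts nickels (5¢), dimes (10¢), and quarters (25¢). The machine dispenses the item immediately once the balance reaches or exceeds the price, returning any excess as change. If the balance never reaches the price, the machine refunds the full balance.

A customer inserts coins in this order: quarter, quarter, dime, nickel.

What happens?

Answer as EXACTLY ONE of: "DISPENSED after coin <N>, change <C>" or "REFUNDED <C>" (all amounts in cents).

Price: 75¢
Coin 1 (quarter, 25¢): balance = 25¢
Coin 2 (quarter, 25¢): balance = 50¢
Coin 3 (dime, 10¢): balance = 60¢
Coin 4 (nickel, 5¢): balance = 65¢
All coins inserted, balance 65¢ < price 75¢ → REFUND 65¢

Answer: REFUNDED 65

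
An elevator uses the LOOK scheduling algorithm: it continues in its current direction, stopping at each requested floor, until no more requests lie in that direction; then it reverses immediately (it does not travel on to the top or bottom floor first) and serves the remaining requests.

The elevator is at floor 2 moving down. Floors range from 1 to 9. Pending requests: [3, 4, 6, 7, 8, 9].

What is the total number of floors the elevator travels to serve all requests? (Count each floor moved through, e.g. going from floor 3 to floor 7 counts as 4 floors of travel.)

Start at floor 2 moving down, LOOK stop order: [3, 4, 6, 7, 8, 9]
  2 → 3: |3-2| = 1, total = 1
  3 → 4: |4-3| = 1, total = 2
  4 → 6: |6-4| = 2, total = 4
  6 → 7: |7-6| = 1, total = 5
  7 → 8: |8-7| = 1, total = 6
  8 → 9: |9-8| = 1, total = 7

Answer: 7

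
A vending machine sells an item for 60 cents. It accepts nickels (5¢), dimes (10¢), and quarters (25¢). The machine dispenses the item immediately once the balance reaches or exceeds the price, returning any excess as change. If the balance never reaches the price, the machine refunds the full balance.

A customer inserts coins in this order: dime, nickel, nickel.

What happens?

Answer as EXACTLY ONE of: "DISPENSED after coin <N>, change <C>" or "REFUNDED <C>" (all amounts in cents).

Answer: REFUNDED 20

Derivation:
Price: 60¢
Coin 1 (dime, 10¢): balance = 10¢
Coin 2 (nickel, 5¢): balance = 15¢
Coin 3 (nickel, 5¢): balance = 20¢
All coins inserted, balance 20¢ < price 60¢ → REFUND 20¢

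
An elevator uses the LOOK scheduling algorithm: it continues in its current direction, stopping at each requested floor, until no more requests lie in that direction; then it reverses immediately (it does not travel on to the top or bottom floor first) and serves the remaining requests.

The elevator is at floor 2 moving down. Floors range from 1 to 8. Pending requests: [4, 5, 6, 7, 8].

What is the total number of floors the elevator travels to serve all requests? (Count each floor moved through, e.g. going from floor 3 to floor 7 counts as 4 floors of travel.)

Start at floor 2 moving down, LOOK stop order: [4, 5, 6, 7, 8]
  2 → 4: |4-2| = 2, total = 2
  4 → 5: |5-4| = 1, total = 3
  5 → 6: |6-5| = 1, total = 4
  6 → 7: |7-6| = 1, total = 5
  7 → 8: |8-7| = 1, total = 6

Answer: 6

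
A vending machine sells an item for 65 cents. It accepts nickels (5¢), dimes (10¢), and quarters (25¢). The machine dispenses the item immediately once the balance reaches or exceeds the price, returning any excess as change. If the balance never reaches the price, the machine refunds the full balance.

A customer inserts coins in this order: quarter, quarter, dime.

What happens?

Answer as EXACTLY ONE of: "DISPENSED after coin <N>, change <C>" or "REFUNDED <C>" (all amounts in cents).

Answer: REFUNDED 60

Derivation:
Price: 65¢
Coin 1 (quarter, 25¢): balance = 25¢
Coin 2 (quarter, 25¢): balance = 50¢
Coin 3 (dime, 10¢): balance = 60¢
All coins inserted, balance 60¢ < price 65¢ → REFUND 60¢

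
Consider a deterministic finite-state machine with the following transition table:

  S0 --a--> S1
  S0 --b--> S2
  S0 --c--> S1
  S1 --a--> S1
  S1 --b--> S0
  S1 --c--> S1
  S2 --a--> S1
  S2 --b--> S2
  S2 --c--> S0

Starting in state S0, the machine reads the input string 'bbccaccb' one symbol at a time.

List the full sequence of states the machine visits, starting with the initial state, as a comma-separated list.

Start: S0
  read 'b': S0 --b--> S2
  read 'b': S2 --b--> S2
  read 'c': S2 --c--> S0
  read 'c': S0 --c--> S1
  read 'a': S1 --a--> S1
  read 'c': S1 --c--> S1
  read 'c': S1 --c--> S1
  read 'b': S1 --b--> S0

Answer: S0, S2, S2, S0, S1, S1, S1, S1, S0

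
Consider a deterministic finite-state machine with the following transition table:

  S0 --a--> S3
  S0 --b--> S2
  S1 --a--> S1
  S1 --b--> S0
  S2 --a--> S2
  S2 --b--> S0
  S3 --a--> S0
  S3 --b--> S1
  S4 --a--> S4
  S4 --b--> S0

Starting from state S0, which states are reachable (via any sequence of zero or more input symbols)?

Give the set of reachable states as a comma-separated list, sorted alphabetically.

Answer: S0, S1, S2, S3

Derivation:
BFS from S0:
  visit S0: S0--a-->S3 (new), S0--b-->S2 (new)
  visit S3: S3--a-->S0 (seen), S3--b-->S1 (new)
  visit S2: S2--a-->S2 (seen), S2--b-->S0 (seen)
  visit S1: S1--a-->S1 (seen), S1--b-->S0 (seen)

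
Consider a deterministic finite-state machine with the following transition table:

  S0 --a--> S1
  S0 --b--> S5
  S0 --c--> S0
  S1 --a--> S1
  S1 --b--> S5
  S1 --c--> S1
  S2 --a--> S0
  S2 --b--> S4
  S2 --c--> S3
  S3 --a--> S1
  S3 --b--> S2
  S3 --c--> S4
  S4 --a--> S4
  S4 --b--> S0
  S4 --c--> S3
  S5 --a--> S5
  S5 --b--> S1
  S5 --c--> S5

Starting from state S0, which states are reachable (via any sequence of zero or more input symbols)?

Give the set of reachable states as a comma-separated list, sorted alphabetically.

Answer: S0, S1, S5

Derivation:
BFS from S0:
  visit S0: S0--a-->S1 (new), S0--b-->S5 (new), S0--c-->S0 (seen)
  visit S1: S1--a-->S1 (seen), S1--b-->S5 (seen), S1--c-->S1 (seen)
  visit S5: S5--a-->S5 (seen), S5--b-->S1 (seen), S5--c-->S5 (seen)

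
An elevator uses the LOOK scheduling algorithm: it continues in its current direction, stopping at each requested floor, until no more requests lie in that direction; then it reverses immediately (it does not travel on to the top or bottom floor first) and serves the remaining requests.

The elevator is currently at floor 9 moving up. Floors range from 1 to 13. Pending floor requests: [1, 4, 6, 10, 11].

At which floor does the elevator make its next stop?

Answer: 10

Derivation:
Current floor: 9, direction: up
Requests above: [10, 11]
Requests below: [1, 4, 6]
Moving up and requests lie above → nearest above is min([10, 11]) = 10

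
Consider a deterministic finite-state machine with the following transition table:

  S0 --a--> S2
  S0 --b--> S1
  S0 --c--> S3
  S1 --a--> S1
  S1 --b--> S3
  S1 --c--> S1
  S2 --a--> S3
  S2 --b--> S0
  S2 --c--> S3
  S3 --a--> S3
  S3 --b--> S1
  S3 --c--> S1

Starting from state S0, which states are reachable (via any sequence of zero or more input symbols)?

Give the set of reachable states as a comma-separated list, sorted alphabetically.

BFS from S0:
  visit S0: S0--a-->S2 (new), S0--b-->S1 (new), S0--c-->S3 (new)
  visit S2: S2--a-->S3 (seen), S2--b-->S0 (seen), S2--c-->S3 (seen)
  visit S1: S1--a-->S1 (seen), S1--b-->S3 (seen), S1--c-->S1 (seen)
  visit S3: S3--a-->S3 (seen), S3--b-->S1 (seen), S3--c-->S1 (seen)

Answer: S0, S1, S2, S3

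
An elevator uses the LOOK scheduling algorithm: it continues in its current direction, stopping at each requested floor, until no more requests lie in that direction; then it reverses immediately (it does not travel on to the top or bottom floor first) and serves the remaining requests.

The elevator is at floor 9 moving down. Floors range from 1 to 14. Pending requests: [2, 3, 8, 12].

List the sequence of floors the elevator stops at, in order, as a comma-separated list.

Answer: 8, 3, 2, 12

Derivation:
Current: 9, moving DOWN
Serve below first (descending): [8, 3, 2]
Then reverse, serve above (ascending): [12]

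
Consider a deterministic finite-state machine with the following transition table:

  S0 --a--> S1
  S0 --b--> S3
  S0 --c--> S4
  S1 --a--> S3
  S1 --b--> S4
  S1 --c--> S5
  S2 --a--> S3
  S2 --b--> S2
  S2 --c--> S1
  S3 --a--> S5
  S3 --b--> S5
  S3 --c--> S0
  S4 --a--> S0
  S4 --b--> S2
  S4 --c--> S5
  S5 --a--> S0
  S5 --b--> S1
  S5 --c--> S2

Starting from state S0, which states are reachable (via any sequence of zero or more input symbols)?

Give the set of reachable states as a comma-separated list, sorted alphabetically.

Answer: S0, S1, S2, S3, S4, S5

Derivation:
BFS from S0:
  visit S0: S0--a-->S1 (new), S0--b-->S3 (new), S0--c-->S4 (new)
  visit S1: S1--a-->S3 (seen), S1--b-->S4 (seen), S1--c-->S5 (new)
  visit S3: S3--a-->S5 (seen), S3--b-->S5 (seen), S3--c-->S0 (seen)
  visit S4: S4--a-->S0 (seen), S4--b-->S2 (new), S4--c-->S5 (seen)
  visit S5: S5--a-->S0 (seen), S5--b-->S1 (seen), S5--c-->S2 (seen)
  visit S2: S2--a-->S3 (seen), S2--b-->S2 (seen), S2--c-->S1 (seen)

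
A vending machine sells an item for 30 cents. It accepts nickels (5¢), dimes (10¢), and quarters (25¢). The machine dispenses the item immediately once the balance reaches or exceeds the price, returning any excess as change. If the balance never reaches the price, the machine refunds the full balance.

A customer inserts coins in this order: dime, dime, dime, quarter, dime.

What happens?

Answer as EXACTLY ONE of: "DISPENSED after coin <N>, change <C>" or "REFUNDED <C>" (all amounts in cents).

Price: 30¢
Coin 1 (dime, 10¢): balance = 10¢
Coin 2 (dime, 10¢): balance = 20¢
Coin 3 (dime, 10¢): balance = 30¢
  → balance >= price → DISPENSE, change = 30 - 30 = 0¢

Answer: DISPENSED after coin 3, change 0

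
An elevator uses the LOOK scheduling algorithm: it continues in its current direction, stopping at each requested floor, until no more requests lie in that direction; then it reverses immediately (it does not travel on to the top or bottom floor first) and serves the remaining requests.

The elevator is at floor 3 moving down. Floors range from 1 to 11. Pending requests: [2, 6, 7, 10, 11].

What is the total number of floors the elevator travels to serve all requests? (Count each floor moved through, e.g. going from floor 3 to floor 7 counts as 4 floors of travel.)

Start at floor 3 moving down, LOOK stop order: [2, 6, 7, 10, 11]
  3 → 2: |2-3| = 1, total = 1
  2 → 6: |6-2| = 4, total = 5
  6 → 7: |7-6| = 1, total = 6
  7 → 10: |10-7| = 3, total = 9
  10 → 11: |11-10| = 1, total = 10

Answer: 10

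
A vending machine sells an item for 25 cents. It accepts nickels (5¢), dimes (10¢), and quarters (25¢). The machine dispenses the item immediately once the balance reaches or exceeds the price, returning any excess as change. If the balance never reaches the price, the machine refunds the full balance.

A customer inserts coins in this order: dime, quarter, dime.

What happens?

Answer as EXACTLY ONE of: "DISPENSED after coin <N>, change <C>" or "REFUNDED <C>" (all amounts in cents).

Answer: DISPENSED after coin 2, change 10

Derivation:
Price: 25¢
Coin 1 (dime, 10¢): balance = 10¢
Coin 2 (quarter, 25¢): balance = 35¢
  → balance >= price → DISPENSE, change = 35 - 25 = 10¢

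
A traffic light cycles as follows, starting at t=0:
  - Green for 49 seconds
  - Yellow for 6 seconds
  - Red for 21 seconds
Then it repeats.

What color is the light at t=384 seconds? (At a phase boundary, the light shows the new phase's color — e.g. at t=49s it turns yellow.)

Cycle length = 49 + 6 + 21 = 76s
t = 384, phase_t = 384 mod 76 = 4
4 < 49 (green end) → GREEN

Answer: green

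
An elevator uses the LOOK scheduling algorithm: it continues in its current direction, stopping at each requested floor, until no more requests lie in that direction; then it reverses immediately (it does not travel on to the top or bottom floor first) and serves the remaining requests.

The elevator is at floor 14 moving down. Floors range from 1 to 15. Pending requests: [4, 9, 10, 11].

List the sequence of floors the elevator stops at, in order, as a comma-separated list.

Answer: 11, 10, 9, 4

Derivation:
Current: 14, moving DOWN
Serve below first (descending): [11, 10, 9, 4]
Then reverse, serve above (ascending): []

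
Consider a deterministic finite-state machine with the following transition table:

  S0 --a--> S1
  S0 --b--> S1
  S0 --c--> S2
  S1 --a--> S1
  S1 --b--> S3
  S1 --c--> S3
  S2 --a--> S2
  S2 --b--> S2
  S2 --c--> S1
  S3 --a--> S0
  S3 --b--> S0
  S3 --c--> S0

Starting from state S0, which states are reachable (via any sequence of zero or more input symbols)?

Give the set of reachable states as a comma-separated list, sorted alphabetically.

BFS from S0:
  visit S0: S0--a-->S1 (new), S0--b-->S1 (seen), S0--c-->S2 (new)
  visit S1: S1--a-->S1 (seen), S1--b-->S3 (new), S1--c-->S3 (seen)
  visit S2: S2--a-->S2 (seen), S2--b-->S2 (seen), S2--c-->S1 (seen)
  visit S3: S3--a-->S0 (seen), S3--b-->S0 (seen), S3--c-->S0 (seen)

Answer: S0, S1, S2, S3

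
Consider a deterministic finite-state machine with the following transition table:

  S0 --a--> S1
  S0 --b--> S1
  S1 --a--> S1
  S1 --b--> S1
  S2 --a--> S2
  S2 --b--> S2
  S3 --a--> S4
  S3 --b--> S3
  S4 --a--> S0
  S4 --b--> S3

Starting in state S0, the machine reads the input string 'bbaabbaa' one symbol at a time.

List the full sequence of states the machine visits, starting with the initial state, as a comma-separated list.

Answer: S0, S1, S1, S1, S1, S1, S1, S1, S1

Derivation:
Start: S0
  read 'b': S0 --b--> S1
  read 'b': S1 --b--> S1
  read 'a': S1 --a--> S1
  read 'a': S1 --a--> S1
  read 'b': S1 --b--> S1
  read 'b': S1 --b--> S1
  read 'a': S1 --a--> S1
  read 'a': S1 --a--> S1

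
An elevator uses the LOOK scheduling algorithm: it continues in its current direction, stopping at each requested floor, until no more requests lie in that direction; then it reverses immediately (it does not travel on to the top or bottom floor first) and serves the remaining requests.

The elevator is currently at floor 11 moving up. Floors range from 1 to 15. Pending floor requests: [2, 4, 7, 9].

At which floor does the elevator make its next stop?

Answer: 9

Derivation:
Current floor: 11, direction: up
Requests above: []
Requests below: [2, 4, 7, 9]
Moving up but no requests above → reverse; nearest below is max([2, 4, 7, 9]) = 9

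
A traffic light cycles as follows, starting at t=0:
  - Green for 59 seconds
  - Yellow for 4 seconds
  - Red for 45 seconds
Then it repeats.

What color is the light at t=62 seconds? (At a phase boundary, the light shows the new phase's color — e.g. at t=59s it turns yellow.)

Answer: yellow

Derivation:
Cycle length = 59 + 4 + 45 = 108s
t = 62, phase_t = 62 mod 108 = 62
59 <= 62 < 63 (yellow end) → YELLOW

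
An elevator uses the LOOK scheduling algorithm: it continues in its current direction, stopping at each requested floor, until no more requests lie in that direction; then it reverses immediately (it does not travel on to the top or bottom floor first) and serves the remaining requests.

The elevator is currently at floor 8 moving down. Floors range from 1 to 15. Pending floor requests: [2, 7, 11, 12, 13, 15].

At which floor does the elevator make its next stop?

Current floor: 8, direction: down
Requests above: [11, 12, 13, 15]
Requests below: [2, 7]
Moving down and requests lie below → nearest below is max([2, 7]) = 7

Answer: 7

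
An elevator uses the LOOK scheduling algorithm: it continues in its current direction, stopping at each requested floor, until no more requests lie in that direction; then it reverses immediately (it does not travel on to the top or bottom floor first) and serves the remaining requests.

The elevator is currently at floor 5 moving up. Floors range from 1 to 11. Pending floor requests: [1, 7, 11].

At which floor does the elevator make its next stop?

Current floor: 5, direction: up
Requests above: [7, 11]
Requests below: [1]
Moving up and requests lie above → nearest above is min([7, 11]) = 7

Answer: 7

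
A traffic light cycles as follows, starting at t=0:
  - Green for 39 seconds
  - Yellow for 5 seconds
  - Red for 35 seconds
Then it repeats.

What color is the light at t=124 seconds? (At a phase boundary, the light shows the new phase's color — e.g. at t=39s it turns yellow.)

Answer: red

Derivation:
Cycle length = 39 + 5 + 35 = 79s
t = 124, phase_t = 124 mod 79 = 45
45 >= 44 → RED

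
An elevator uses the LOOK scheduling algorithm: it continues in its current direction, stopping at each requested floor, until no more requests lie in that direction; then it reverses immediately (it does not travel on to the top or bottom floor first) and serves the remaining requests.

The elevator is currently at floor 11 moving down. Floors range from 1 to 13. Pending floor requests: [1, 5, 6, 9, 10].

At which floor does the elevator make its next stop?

Current floor: 11, direction: down
Requests above: []
Requests below: [1, 5, 6, 9, 10]
Moving down and requests lie below → nearest below is max([1, 5, 6, 9, 10]) = 10

Answer: 10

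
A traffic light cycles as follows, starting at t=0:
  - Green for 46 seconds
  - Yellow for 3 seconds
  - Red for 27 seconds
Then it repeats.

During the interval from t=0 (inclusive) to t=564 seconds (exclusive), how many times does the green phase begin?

Answer: 8

Derivation:
Cycle = 46+3+27 = 76s
green phase starts at t = k*76 + 0 for k=0,1,2,...
Need k*76+0 < 564 → k < 7.421
k ∈ {0, ..., 7} → 8 starts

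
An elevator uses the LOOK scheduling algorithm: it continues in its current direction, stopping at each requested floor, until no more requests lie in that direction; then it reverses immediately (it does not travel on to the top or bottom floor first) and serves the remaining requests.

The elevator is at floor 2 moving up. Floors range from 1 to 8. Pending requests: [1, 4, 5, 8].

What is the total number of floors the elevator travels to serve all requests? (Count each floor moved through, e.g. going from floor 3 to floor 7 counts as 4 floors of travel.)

Answer: 13

Derivation:
Start at floor 2 moving up, LOOK stop order: [4, 5, 8, 1]
  2 → 4: |4-2| = 2, total = 2
  4 → 5: |5-4| = 1, total = 3
  5 → 8: |8-5| = 3, total = 6
  8 → 1: |1-8| = 7, total = 13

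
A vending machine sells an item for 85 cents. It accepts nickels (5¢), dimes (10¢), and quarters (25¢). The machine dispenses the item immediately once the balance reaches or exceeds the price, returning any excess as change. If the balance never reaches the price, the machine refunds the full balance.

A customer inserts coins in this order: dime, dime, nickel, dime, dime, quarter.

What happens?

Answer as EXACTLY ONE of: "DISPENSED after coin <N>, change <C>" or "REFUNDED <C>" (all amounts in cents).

Price: 85¢
Coin 1 (dime, 10¢): balance = 10¢
Coin 2 (dime, 10¢): balance = 20¢
Coin 3 (nickel, 5¢): balance = 25¢
Coin 4 (dime, 10¢): balance = 35¢
Coin 5 (dime, 10¢): balance = 45¢
Coin 6 (quarter, 25¢): balance = 70¢
All coins inserted, balance 70¢ < price 85¢ → REFUND 70¢

Answer: REFUNDED 70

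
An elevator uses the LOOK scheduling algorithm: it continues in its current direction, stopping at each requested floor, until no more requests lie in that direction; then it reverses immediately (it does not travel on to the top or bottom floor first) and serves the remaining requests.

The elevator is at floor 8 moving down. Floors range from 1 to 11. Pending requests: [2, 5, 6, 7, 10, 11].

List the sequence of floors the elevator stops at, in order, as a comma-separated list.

Current: 8, moving DOWN
Serve below first (descending): [7, 6, 5, 2]
Then reverse, serve above (ascending): [10, 11]

Answer: 7, 6, 5, 2, 10, 11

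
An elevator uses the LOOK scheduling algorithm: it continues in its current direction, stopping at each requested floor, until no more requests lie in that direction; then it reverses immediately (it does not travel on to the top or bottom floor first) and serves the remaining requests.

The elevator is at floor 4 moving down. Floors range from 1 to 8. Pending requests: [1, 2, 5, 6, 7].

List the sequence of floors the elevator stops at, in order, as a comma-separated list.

Answer: 2, 1, 5, 6, 7

Derivation:
Current: 4, moving DOWN
Serve below first (descending): [2, 1]
Then reverse, serve above (ascending): [5, 6, 7]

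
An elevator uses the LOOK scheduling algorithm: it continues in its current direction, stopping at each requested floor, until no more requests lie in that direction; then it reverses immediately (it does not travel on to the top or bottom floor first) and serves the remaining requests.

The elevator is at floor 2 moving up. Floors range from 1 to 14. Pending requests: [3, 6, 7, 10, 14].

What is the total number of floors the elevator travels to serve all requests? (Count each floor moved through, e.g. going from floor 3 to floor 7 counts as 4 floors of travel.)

Start at floor 2 moving up, LOOK stop order: [3, 6, 7, 10, 14]
  2 → 3: |3-2| = 1, total = 1
  3 → 6: |6-3| = 3, total = 4
  6 → 7: |7-6| = 1, total = 5
  7 → 10: |10-7| = 3, total = 8
  10 → 14: |14-10| = 4, total = 12

Answer: 12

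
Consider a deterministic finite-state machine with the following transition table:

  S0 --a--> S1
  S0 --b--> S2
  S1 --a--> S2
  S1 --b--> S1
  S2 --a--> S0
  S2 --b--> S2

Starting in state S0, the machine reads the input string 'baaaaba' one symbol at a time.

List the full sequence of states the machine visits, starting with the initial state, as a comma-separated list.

Start: S0
  read 'b': S0 --b--> S2
  read 'a': S2 --a--> S0
  read 'a': S0 --a--> S1
  read 'a': S1 --a--> S2
  read 'a': S2 --a--> S0
  read 'b': S0 --b--> S2
  read 'a': S2 --a--> S0

Answer: S0, S2, S0, S1, S2, S0, S2, S0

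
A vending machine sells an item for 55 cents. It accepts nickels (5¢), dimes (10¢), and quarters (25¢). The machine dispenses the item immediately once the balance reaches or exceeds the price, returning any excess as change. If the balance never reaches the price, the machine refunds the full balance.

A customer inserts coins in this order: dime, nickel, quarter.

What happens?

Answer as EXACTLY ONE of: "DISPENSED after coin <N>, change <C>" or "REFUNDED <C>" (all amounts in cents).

Price: 55¢
Coin 1 (dime, 10¢): balance = 10¢
Coin 2 (nickel, 5¢): balance = 15¢
Coin 3 (quarter, 25¢): balance = 40¢
All coins inserted, balance 40¢ < price 55¢ → REFUND 40¢

Answer: REFUNDED 40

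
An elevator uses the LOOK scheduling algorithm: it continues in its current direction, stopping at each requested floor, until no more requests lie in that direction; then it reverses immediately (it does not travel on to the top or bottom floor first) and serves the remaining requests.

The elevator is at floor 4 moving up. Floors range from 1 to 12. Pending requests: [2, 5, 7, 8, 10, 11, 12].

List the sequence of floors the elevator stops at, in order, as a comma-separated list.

Answer: 5, 7, 8, 10, 11, 12, 2

Derivation:
Current: 4, moving UP
Serve above first (ascending): [5, 7, 8, 10, 11, 12]
Then reverse, serve below (descending): [2]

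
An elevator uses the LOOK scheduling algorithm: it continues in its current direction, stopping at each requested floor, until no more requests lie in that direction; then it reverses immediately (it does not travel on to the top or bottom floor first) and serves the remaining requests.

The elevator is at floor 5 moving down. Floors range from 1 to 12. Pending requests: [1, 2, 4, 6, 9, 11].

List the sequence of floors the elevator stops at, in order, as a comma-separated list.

Answer: 4, 2, 1, 6, 9, 11

Derivation:
Current: 5, moving DOWN
Serve below first (descending): [4, 2, 1]
Then reverse, serve above (ascending): [6, 9, 11]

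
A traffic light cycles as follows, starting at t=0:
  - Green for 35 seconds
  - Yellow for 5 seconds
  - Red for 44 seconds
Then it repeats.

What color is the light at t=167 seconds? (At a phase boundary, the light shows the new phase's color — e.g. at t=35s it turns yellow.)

Answer: red

Derivation:
Cycle length = 35 + 5 + 44 = 84s
t = 167, phase_t = 167 mod 84 = 83
83 >= 40 → RED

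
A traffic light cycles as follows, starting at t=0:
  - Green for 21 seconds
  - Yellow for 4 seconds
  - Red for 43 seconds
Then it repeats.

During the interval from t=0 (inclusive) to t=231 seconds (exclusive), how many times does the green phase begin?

Answer: 4

Derivation:
Cycle = 21+4+43 = 68s
green phase starts at t = k*68 + 0 for k=0,1,2,...
Need k*68+0 < 231 → k < 3.397
k ∈ {0, ..., 3} → 4 starts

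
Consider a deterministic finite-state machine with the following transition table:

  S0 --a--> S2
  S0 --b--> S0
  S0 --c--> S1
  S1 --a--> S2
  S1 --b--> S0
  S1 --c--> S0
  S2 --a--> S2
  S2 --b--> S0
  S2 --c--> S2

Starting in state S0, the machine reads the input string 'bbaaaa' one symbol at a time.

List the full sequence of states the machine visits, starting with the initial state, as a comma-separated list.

Start: S0
  read 'b': S0 --b--> S0
  read 'b': S0 --b--> S0
  read 'a': S0 --a--> S2
  read 'a': S2 --a--> S2
  read 'a': S2 --a--> S2
  read 'a': S2 --a--> S2

Answer: S0, S0, S0, S2, S2, S2, S2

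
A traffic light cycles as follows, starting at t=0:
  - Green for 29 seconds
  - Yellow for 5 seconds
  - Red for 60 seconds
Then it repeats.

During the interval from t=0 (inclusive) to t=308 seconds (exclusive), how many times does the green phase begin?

Answer: 4

Derivation:
Cycle = 29+5+60 = 94s
green phase starts at t = k*94 + 0 for k=0,1,2,...
Need k*94+0 < 308 → k < 3.277
k ∈ {0, ..., 3} → 4 starts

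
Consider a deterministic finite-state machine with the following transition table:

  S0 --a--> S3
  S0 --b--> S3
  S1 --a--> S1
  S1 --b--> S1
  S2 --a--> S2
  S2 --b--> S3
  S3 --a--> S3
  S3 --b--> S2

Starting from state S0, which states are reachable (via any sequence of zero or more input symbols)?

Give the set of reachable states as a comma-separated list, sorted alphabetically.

BFS from S0:
  visit S0: S0--a-->S3 (new), S0--b-->S3 (seen)
  visit S3: S3--a-->S3 (seen), S3--b-->S2 (new)
  visit S2: S2--a-->S2 (seen), S2--b-->S3 (seen)

Answer: S0, S2, S3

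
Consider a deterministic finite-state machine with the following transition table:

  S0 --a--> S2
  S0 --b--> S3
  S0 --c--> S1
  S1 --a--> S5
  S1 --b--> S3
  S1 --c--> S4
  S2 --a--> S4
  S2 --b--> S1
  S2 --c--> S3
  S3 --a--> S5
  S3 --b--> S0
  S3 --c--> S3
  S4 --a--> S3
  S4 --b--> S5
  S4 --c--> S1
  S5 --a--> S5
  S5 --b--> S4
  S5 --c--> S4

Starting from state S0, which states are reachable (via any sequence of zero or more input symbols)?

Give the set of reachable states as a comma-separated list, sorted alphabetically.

Answer: S0, S1, S2, S3, S4, S5

Derivation:
BFS from S0:
  visit S0: S0--a-->S2 (new), S0--b-->S3 (new), S0--c-->S1 (new)
  visit S2: S2--a-->S4 (new), S2--b-->S1 (seen), S2--c-->S3 (seen)
  visit S3: S3--a-->S5 (new), S3--b-->S0 (seen), S3--c-->S3 (seen)
  visit S1: S1--a-->S5 (seen), S1--b-->S3 (seen), S1--c-->S4 (seen)
  visit S4: S4--a-->S3 (seen), S4--b-->S5 (seen), S4--c-->S1 (seen)
  visit S5: S5--a-->S5 (seen), S5--b-->S4 (seen), S5--c-->S4 (seen)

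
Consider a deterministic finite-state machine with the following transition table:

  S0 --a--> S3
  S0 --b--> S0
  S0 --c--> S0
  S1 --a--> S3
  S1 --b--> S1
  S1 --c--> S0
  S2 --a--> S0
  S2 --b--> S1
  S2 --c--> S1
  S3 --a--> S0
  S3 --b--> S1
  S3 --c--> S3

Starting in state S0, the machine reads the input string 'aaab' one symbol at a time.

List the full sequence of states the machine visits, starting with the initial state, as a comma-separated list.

Start: S0
  read 'a': S0 --a--> S3
  read 'a': S3 --a--> S0
  read 'a': S0 --a--> S3
  read 'b': S3 --b--> S1

Answer: S0, S3, S0, S3, S1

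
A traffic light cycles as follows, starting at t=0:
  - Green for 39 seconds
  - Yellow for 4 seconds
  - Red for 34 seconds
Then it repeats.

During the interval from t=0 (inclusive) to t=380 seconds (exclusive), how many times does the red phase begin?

Answer: 5

Derivation:
Cycle = 39+4+34 = 77s
red phase starts at t = k*77 + 43 for k=0,1,2,...
Need k*77+43 < 380 → k < 4.377
k ∈ {0, ..., 4} → 5 starts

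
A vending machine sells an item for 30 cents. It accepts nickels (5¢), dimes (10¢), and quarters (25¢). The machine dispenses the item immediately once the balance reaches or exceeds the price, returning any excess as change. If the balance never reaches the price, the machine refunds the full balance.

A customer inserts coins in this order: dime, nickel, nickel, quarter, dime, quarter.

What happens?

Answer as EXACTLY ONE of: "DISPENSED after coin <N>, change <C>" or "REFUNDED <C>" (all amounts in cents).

Price: 30¢
Coin 1 (dime, 10¢): balance = 10¢
Coin 2 (nickel, 5¢): balance = 15¢
Coin 3 (nickel, 5¢): balance = 20¢
Coin 4 (quarter, 25¢): balance = 45¢
  → balance >= price → DISPENSE, change = 45 - 30 = 15¢

Answer: DISPENSED after coin 4, change 15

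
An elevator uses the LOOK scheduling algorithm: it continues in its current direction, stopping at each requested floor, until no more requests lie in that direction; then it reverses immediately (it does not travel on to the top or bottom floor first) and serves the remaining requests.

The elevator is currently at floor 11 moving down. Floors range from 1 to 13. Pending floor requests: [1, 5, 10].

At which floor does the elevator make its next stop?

Current floor: 11, direction: down
Requests above: []
Requests below: [1, 5, 10]
Moving down and requests lie below → nearest below is max([1, 5, 10]) = 10

Answer: 10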